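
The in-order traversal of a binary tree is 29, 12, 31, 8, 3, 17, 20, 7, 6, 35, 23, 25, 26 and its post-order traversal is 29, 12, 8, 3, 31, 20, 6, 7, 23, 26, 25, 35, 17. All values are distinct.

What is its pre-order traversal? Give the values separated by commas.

17, 31, 12, 29, 3, 8, 35, 7, 20, 6, 25, 23, 26

The last element of post-order is the root; it splits in-order into left and right subtrees.
Root 17: left subtree has 5 nodes {29, 12, 31, 8, 3}, right has 7 {20, 7, 6, 35, 23, 25, 26}.
  Root 31: left subtree has 2 nodes {29, 12}, right has 2 {8, 3}.
    Root 12: left subtree has 1 node {29}, right has 0 { }.
    Root 3: left subtree has 1 node {8}, right has 0 { }.
  Root 35: left subtree has 3 nodes {20, 7, 6}, right has 3 {23, 25, 26}.
    Root 7: left subtree has 1 node {20}, right has 1 {6}.
    Root 25: left subtree has 1 node {23}, right has 1 {26}.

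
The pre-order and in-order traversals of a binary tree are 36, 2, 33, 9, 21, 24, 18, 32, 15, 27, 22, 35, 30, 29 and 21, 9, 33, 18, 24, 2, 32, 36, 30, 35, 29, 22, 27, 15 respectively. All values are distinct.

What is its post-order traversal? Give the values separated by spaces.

21 9 18 24 33 32 2 30 29 35 22 27 15 36

The first element of pre-order is the root; it splits in-order into left and right subtrees.
Root 36: left subtree has 7 nodes {21, 9, 33, 18, 24, 2, 32}, right has 6 {30, 35, 29, 22, 27, 15}.
  Root 2: left subtree has 5 nodes {21, 9, 33, 18, 24}, right has 1 {32}.
    Root 33: left subtree has 2 nodes {21, 9}, right has 2 {18, 24}.
      Root 9: left subtree has 1 node {21}, right has 0 { }.
      Root 24: left subtree has 1 node {18}, right has 0 { }.
  Root 15: left subtree has 5 nodes {30, 35, 29, 22, 27}, right has 0 { }.
    Root 27: left subtree has 4 nodes {30, 35, 29, 22}, right has 0 { }.
      Root 22: left subtree has 3 nodes {30, 35, 29}, right has 0 { }.
        Root 35: left subtree has 1 node {30}, right has 1 {29}.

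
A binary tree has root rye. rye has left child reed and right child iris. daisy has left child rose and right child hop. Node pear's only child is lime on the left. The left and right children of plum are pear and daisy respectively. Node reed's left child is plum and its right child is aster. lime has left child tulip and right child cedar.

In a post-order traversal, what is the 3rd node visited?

lime

Post-order visits the left subtree, then the right subtree, then the node.
At rye: go left to reed.
  At reed: go left to plum.
    At plum: go left to pear.
      At pear: go left to lime.
        At lime: go left to tulip.
          tulip is a leaf — visit tulip.
        At lime: go right to cedar.
          cedar is a leaf — visit cedar.
        Visit lime.
      At pear: no right child.
      Visit pear.
    At plum: go right to daisy.
      At daisy: go left to rose.
        rose is a leaf — visit rose.
      At daisy: go right to hop.
        hop is a leaf — visit hop.
      Visit daisy.
    Visit plum.
  At reed: go right to aster.
    aster is a leaf — visit aster.
  Visit reed.
At rye: go right to iris.
  iris is a leaf — visit iris.
Visit rye.
Full post-order sequence: tulip, cedar, lime, pear, rose, hop, daisy, plum, aster, reed, iris, rye.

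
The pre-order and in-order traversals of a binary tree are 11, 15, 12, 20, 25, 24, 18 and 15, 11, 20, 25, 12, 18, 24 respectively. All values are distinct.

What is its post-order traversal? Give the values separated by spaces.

The first element of pre-order is the root; it splits in-order into left and right subtrees.
Root 11: left subtree has 1 node {15}, right has 5 {20, 25, 12, 18, 24}.
  Root 12: left subtree has 2 nodes {20, 25}, right has 2 {18, 24}.
    Root 20: left subtree has 0 nodes { }, right has 1 {25}.
    Root 24: left subtree has 1 node {18}, right has 0 { }.

15 25 20 18 24 12 11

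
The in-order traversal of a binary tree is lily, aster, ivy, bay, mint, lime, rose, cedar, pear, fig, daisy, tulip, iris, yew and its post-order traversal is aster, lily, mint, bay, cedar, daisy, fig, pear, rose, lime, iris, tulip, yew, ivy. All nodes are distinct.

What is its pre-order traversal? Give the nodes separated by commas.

The last element of post-order is the root; it splits in-order into left and right subtrees.
Root ivy: left subtree has 2 nodes {lily, aster}, right has 11 {bay, mint, lime, rose, cedar, pear, fig, daisy, tulip, iris, yew}.
  Root lily: left subtree has 0 nodes { }, right has 1 {aster}.
  Root yew: left subtree has 10 nodes {bay, mint, lime, rose, cedar, pear, fig, daisy, tulip, iris}, right has 0 { }.
    Root tulip: left subtree has 8 nodes {bay, mint, lime, rose, cedar, pear, fig, daisy}, right has 1 {iris}.
      Root lime: left subtree has 2 nodes {bay, mint}, right has 5 {rose, cedar, pear, fig, daisy}.
        Root bay: left subtree has 0 nodes { }, right has 1 {mint}.
        Root rose: left subtree has 0 nodes { }, right has 4 {cedar, pear, fig, daisy}.
          Root pear: left subtree has 1 node {cedar}, right has 2 {fig, daisy}.
            Root fig: left subtree has 0 nodes { }, right has 1 {daisy}.

ivy, lily, aster, yew, tulip, lime, bay, mint, rose, pear, cedar, fig, daisy, iris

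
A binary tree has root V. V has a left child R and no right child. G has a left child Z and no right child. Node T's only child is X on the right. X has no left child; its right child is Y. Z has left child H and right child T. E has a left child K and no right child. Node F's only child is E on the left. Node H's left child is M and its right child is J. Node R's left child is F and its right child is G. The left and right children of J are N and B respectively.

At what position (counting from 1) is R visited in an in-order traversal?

In-order visits the left subtree, then the node, then the right subtree.
At V: go left to R.
  At R: go left to F.
    At F: go left to E.
      At E: go left to K.
        K is a leaf — visit K.
      Visit E.
      At E: no right child.
    Visit F.
    At F: no right child.
  Visit R.
  At R: go right to G.
    At G: go left to Z.
      At Z: go left to H.
        At H: go left to M.
          M is a leaf — visit M.
        Visit H.
        At H: go right to J.
          At J: go left to N.
            N is a leaf — visit N.
          Visit J.
          At J: go right to B.
            B is a leaf — visit B.
      Visit Z.
      At Z: go right to T.
        At T: no left child.
        Visit T.
        At T: go right to X.
          At X: no left child.
          Visit X.
          At X: go right to Y.
            Y is a leaf — visit Y.
    Visit G.
    At G: no right child.
Visit V.
At V: no right child.
Full in-order sequence: K, E, F, R, M, H, N, J, B, Z, T, X, Y, G, V.

4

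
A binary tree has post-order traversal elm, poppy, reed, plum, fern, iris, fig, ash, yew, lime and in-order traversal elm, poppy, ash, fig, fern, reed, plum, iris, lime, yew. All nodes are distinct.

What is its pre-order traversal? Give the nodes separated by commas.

lime, ash, poppy, elm, fig, iris, fern, plum, reed, yew

The last element of post-order is the root; it splits in-order into left and right subtrees.
Root lime: left subtree has 8 nodes {elm, poppy, ash, fig, fern, reed, plum, iris}, right has 1 {yew}.
  Root ash: left subtree has 2 nodes {elm, poppy}, right has 5 {fig, fern, reed, plum, iris}.
    Root poppy: left subtree has 1 node {elm}, right has 0 { }.
    Root fig: left subtree has 0 nodes { }, right has 4 {fern, reed, plum, iris}.
      Root iris: left subtree has 3 nodes {fern, reed, plum}, right has 0 { }.
        Root fern: left subtree has 0 nodes { }, right has 2 {reed, plum}.
          Root plum: left subtree has 1 node {reed}, right has 0 { }.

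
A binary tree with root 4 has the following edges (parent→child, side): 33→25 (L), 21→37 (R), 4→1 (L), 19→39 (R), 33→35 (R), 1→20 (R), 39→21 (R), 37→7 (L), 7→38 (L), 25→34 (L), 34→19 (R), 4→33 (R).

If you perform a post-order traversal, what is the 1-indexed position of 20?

1

Post-order visits the left subtree, then the right subtree, then the node.
At 4: go left to 1.
  At 1: no left child.
  At 1: go right to 20.
    20 is a leaf — visit 20.
  Visit 1.
At 4: go right to 33.
  At 33: go left to 25.
    At 25: go left to 34.
      At 34: no left child.
      At 34: go right to 19.
        At 19: no left child.
        At 19: go right to 39.
          At 39: no left child.
          At 39: go right to 21.
            At 21: no left child.
            At 21: go right to 37.
              At 37: go left to 7.
                At 7: go left to 38.
                  38 is a leaf — visit 38.
                At 7: no right child.
                Visit 7.
              At 37: no right child.
              Visit 37.
            Visit 21.
          Visit 39.
        Visit 19.
      Visit 34.
    At 25: no right child.
    Visit 25.
  At 33: go right to 35.
    35 is a leaf — visit 35.
  Visit 33.
Visit 4.
Full post-order sequence: 20, 1, 38, 7, 37, 21, 39, 19, 34, 25, 35, 33, 4.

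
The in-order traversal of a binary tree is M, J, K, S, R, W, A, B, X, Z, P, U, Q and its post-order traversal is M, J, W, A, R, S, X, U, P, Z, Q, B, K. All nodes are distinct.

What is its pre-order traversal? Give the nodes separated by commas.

The last element of post-order is the root; it splits in-order into left and right subtrees.
Root K: left subtree has 2 nodes {M, J}, right has 10 {S, R, W, A, B, X, Z, P, U, Q}.
  Root J: left subtree has 1 node {M}, right has 0 { }.
  Root B: left subtree has 4 nodes {S, R, W, A}, right has 5 {X, Z, P, U, Q}.
    Root S: left subtree has 0 nodes { }, right has 3 {R, W, A}.
      Root R: left subtree has 0 nodes { }, right has 2 {W, A}.
        Root A: left subtree has 1 node {W}, right has 0 { }.
    Root Q: left subtree has 4 nodes {X, Z, P, U}, right has 0 { }.
      Root Z: left subtree has 1 node {X}, right has 2 {P, U}.
        Root P: left subtree has 0 nodes { }, right has 1 {U}.

K, J, M, B, S, R, A, W, Q, Z, X, P, U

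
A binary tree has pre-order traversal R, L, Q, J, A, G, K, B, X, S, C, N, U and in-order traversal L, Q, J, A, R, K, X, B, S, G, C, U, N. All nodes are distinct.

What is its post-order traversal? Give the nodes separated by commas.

A, J, Q, L, X, S, B, K, U, N, C, G, R

The first element of pre-order is the root; it splits in-order into left and right subtrees.
Root R: left subtree has 4 nodes {L, Q, J, A}, right has 8 {K, X, B, S, G, C, U, N}.
  Root L: left subtree has 0 nodes { }, right has 3 {Q, J, A}.
    Root Q: left subtree has 0 nodes { }, right has 2 {J, A}.
      Root J: left subtree has 0 nodes { }, right has 1 {A}.
  Root G: left subtree has 4 nodes {K, X, B, S}, right has 3 {C, U, N}.
    Root K: left subtree has 0 nodes { }, right has 3 {X, B, S}.
      Root B: left subtree has 1 node {X}, right has 1 {S}.
    Root C: left subtree has 0 nodes { }, right has 2 {U, N}.
      Root N: left subtree has 1 node {U}, right has 0 { }.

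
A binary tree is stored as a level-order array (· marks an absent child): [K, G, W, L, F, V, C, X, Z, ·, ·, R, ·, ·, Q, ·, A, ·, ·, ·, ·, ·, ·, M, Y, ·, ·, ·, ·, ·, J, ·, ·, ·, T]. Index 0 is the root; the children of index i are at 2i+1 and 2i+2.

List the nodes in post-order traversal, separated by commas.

T, A, X, Z, L, F, G, M, Y, R, V, J, Q, C, W, K

Post-order visits the left subtree, then the right subtree, then the node.
At K: go left to G.
  At G: go left to L.
    At L: go left to X.
      At X: no left child.
      At X: go right to A.
        At A: no left child.
        At A: go right to T.
          T is a leaf — visit T.
        Visit A.
      Visit X.
    At L: go right to Z.
      Z is a leaf — visit Z.
    Visit L.
  At G: go right to F.
    F is a leaf — visit F.
  Visit G.
At K: go right to W.
  At W: go left to V.
    At V: go left to R.
      At R: go left to M.
        M is a leaf — visit M.
      At R: go right to Y.
        Y is a leaf — visit Y.
      Visit R.
    At V: no right child.
    Visit V.
  At W: go right to C.
    At C: no left child.
    At C: go right to Q.
      At Q: no left child.
      At Q: go right to J.
        J is a leaf — visit J.
      Visit Q.
    Visit C.
  Visit W.
Visit K.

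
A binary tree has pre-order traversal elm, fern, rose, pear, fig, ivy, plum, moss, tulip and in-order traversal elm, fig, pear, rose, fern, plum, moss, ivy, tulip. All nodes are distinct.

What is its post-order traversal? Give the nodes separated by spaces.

fig pear rose moss plum tulip ivy fern elm

The first element of pre-order is the root; it splits in-order into left and right subtrees.
Root elm: left subtree has 0 nodes { }, right has 8 {fig, pear, rose, fern, plum, moss, ivy, tulip}.
  Root fern: left subtree has 3 nodes {fig, pear, rose}, right has 4 {plum, moss, ivy, tulip}.
    Root rose: left subtree has 2 nodes {fig, pear}, right has 0 { }.
      Root pear: left subtree has 1 node {fig}, right has 0 { }.
    Root ivy: left subtree has 2 nodes {plum, moss}, right has 1 {tulip}.
      Root plum: left subtree has 0 nodes { }, right has 1 {moss}.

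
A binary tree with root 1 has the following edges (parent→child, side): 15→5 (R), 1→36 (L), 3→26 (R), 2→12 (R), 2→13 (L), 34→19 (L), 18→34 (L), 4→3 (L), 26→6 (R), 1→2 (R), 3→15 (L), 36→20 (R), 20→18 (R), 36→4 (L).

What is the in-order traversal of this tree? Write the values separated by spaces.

15 5 3 26 6 4 36 20 19 34 18 1 13 2 12

In-order visits the left subtree, then the node, then the right subtree.
At 1: go left to 36.
  At 36: go left to 4.
    At 4: go left to 3.
      At 3: go left to 15.
        At 15: no left child.
        Visit 15.
        At 15: go right to 5.
          5 is a leaf — visit 5.
      Visit 3.
      At 3: go right to 26.
        At 26: no left child.
        Visit 26.
        At 26: go right to 6.
          6 is a leaf — visit 6.
    Visit 4.
    At 4: no right child.
  Visit 36.
  At 36: go right to 20.
    At 20: no left child.
    Visit 20.
    At 20: go right to 18.
      At 18: go left to 34.
        At 34: go left to 19.
          19 is a leaf — visit 19.
        Visit 34.
        At 34: no right child.
      Visit 18.
      At 18: no right child.
Visit 1.
At 1: go right to 2.
  At 2: go left to 13.
    13 is a leaf — visit 13.
  Visit 2.
  At 2: go right to 12.
    12 is a leaf — visit 12.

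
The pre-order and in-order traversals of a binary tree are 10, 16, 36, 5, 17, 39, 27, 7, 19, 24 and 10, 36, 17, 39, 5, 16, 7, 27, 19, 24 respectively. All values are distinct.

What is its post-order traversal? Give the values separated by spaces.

The first element of pre-order is the root; it splits in-order into left and right subtrees.
Root 10: left subtree has 0 nodes { }, right has 9 {36, 17, 39, 5, 16, 7, 27, 19, 24}.
  Root 16: left subtree has 4 nodes {36, 17, 39, 5}, right has 4 {7, 27, 19, 24}.
    Root 36: left subtree has 0 nodes { }, right has 3 {17, 39, 5}.
      Root 5: left subtree has 2 nodes {17, 39}, right has 0 { }.
        Root 17: left subtree has 0 nodes { }, right has 1 {39}.
    Root 27: left subtree has 1 node {7}, right has 2 {19, 24}.
      Root 19: left subtree has 0 nodes { }, right has 1 {24}.

39 17 5 36 7 24 19 27 16 10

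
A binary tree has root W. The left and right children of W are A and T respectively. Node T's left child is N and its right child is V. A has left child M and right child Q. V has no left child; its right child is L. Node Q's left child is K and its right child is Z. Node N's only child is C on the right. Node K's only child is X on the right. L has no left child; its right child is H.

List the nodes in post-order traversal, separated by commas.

Post-order visits the left subtree, then the right subtree, then the node.
At W: go left to A.
  At A: go left to M.
    M is a leaf — visit M.
  At A: go right to Q.
    At Q: go left to K.
      At K: no left child.
      At K: go right to X.
        X is a leaf — visit X.
      Visit K.
    At Q: go right to Z.
      Z is a leaf — visit Z.
    Visit Q.
  Visit A.
At W: go right to T.
  At T: go left to N.
    At N: no left child.
    At N: go right to C.
      C is a leaf — visit C.
    Visit N.
  At T: go right to V.
    At V: no left child.
    At V: go right to L.
      At L: no left child.
      At L: go right to H.
        H is a leaf — visit H.
      Visit L.
    Visit V.
  Visit T.
Visit W.

M, X, K, Z, Q, A, C, N, H, L, V, T, W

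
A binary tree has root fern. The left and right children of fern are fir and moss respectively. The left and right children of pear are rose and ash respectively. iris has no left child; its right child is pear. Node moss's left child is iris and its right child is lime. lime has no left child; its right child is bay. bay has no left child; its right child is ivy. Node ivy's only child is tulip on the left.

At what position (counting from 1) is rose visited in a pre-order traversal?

Pre-order visits the node, then its left subtree, then its right subtree.
Visit fern.
At fern: go left to fir.
  fir is a leaf — visit fir.
At fern: go right to moss.
  Visit moss.
  At moss: go left to iris.
    Visit iris.
    At iris: no left child.
    At iris: go right to pear.
      Visit pear.
      At pear: go left to rose.
        rose is a leaf — visit rose.
      At pear: go right to ash.
        ash is a leaf — visit ash.
  At moss: go right to lime.
    Visit lime.
    At lime: no left child.
    At lime: go right to bay.
      Visit bay.
      At bay: no left child.
      At bay: go right to ivy.
        Visit ivy.
        At ivy: go left to tulip.
          tulip is a leaf — visit tulip.
        At ivy: no right child.
Full pre-order sequence: fern, fir, moss, iris, pear, rose, ash, lime, bay, ivy, tulip.

6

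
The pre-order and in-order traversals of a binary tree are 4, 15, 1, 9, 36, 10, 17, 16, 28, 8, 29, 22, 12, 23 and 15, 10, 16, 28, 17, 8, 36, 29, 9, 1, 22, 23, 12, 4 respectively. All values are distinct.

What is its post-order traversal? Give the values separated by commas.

The first element of pre-order is the root; it splits in-order into left and right subtrees.
Root 4: left subtree has 13 nodes {15, 10, 16, 28, 17, 8, 36, 29, 9, 1, 22, 23, 12}, right has 0 { }.
  Root 15: left subtree has 0 nodes { }, right has 12 {10, 16, 28, 17, 8, 36, 29, 9, 1, 22, 23, 12}.
    Root 1: left subtree has 8 nodes {10, 16, 28, 17, 8, 36, 29, 9}, right has 3 {22, 23, 12}.
      Root 9: left subtree has 7 nodes {10, 16, 28, 17, 8, 36, 29}, right has 0 { }.
        Root 36: left subtree has 5 nodes {10, 16, 28, 17, 8}, right has 1 {29}.
          Root 10: left subtree has 0 nodes { }, right has 4 {16, 28, 17, 8}.
            Root 17: left subtree has 2 nodes {16, 28}, right has 1 {8}.
              Root 16: left subtree has 0 nodes { }, right has 1 {28}.
      Root 22: left subtree has 0 nodes { }, right has 2 {23, 12}.
        Root 12: left subtree has 1 node {23}, right has 0 { }.

28, 16, 8, 17, 10, 29, 36, 9, 23, 12, 22, 1, 15, 4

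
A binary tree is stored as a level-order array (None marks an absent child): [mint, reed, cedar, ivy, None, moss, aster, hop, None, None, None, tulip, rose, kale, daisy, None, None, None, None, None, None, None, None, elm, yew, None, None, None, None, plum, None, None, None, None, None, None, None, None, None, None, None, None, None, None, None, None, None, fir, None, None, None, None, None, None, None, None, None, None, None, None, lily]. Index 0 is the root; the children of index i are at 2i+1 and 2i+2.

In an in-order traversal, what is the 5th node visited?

fir

In-order visits the left subtree, then the node, then the right subtree.
At mint: go left to reed.
  At reed: go left to ivy.
    At ivy: go left to hop.
      hop is a leaf — visit hop.
    Visit ivy.
    At ivy: no right child.
  Visit reed.
  At reed: no right child.
Visit mint.
At mint: go right to cedar.
  At cedar: go left to moss.
    At moss: go left to tulip.
      At tulip: go left to elm.
        At elm: go left to fir.
          fir is a leaf — visit fir.
        Visit elm.
        At elm: no right child.
      Visit tulip.
      At tulip: go right to yew.
        yew is a leaf — visit yew.
    Visit moss.
    At moss: go right to rose.
      rose is a leaf — visit rose.
  Visit cedar.
  At cedar: go right to aster.
    At aster: go left to kale.
      kale is a leaf — visit kale.
    Visit aster.
    At aster: go right to daisy.
      At daisy: go left to plum.
        At plum: no left child.
        Visit plum.
        At plum: go right to lily.
          lily is a leaf — visit lily.
      Visit daisy.
      At daisy: no right child.
Full in-order sequence: hop, ivy, reed, mint, fir, elm, tulip, yew, moss, rose, cedar, kale, aster, plum, lily, daisy.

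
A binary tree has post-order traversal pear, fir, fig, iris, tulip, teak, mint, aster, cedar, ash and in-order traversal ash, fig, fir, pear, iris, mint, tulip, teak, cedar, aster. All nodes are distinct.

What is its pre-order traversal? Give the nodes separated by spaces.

The last element of post-order is the root; it splits in-order into left and right subtrees.
Root ash: left subtree has 0 nodes { }, right has 9 {fig, fir, pear, iris, mint, tulip, teak, cedar, aster}.
  Root cedar: left subtree has 7 nodes {fig, fir, pear, iris, mint, tulip, teak}, right has 1 {aster}.
    Root mint: left subtree has 4 nodes {fig, fir, pear, iris}, right has 2 {tulip, teak}.
      Root iris: left subtree has 3 nodes {fig, fir, pear}, right has 0 { }.
        Root fig: left subtree has 0 nodes { }, right has 2 {fir, pear}.
          Root fir: left subtree has 0 nodes { }, right has 1 {pear}.
      Root teak: left subtree has 1 node {tulip}, right has 0 { }.

ash cedar mint iris fig fir pear teak tulip aster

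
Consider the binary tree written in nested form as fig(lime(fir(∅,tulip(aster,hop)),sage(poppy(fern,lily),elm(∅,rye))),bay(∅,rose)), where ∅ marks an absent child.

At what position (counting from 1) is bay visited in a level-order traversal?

3

Level-order visits nodes level by level from the root, left to right within each level.
Level 0: fig
Level 1: lime, bay
Level 2: fir, sage, rose
Level 3: tulip, poppy, elm
Level 4: aster, hop, fern, lily, rye
Full level-order sequence: fig, lime, bay, fir, sage, rose, tulip, poppy, elm, aster, hop, fern, lily, rye.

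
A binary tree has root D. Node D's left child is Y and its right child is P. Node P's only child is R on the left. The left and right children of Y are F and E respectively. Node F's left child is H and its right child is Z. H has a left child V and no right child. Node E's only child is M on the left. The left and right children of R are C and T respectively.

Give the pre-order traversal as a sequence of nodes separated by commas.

D, Y, F, H, V, Z, E, M, P, R, C, T

Pre-order visits the node, then its left subtree, then its right subtree.
Visit D.
At D: go left to Y.
  Visit Y.
  At Y: go left to F.
    Visit F.
    At F: go left to H.
      Visit H.
      At H: go left to V.
        V is a leaf — visit V.
      At H: no right child.
    At F: go right to Z.
      Z is a leaf — visit Z.
  At Y: go right to E.
    Visit E.
    At E: go left to M.
      M is a leaf — visit M.
    At E: no right child.
At D: go right to P.
  Visit P.
  At P: go left to R.
    Visit R.
    At R: go left to C.
      C is a leaf — visit C.
    At R: go right to T.
      T is a leaf — visit T.
  At P: no right child.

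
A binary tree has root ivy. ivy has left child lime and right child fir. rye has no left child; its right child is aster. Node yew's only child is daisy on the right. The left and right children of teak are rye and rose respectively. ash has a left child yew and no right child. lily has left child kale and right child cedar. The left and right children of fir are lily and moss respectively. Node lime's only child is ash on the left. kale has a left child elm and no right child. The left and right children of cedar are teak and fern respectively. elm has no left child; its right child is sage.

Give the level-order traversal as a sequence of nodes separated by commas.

ivy, lime, fir, ash, lily, moss, yew, kale, cedar, daisy, elm, teak, fern, sage, rye, rose, aster

Level-order visits nodes level by level from the root, left to right within each level.
Level 0: ivy
Level 1: lime, fir
Level 2: ash, lily, moss
Level 3: yew, kale, cedar
Level 4: daisy, elm, teak, fern
Level 5: sage, rye, rose
Level 6: aster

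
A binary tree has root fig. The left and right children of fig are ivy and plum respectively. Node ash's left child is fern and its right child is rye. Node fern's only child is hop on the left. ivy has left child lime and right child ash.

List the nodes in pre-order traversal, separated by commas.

fig, ivy, lime, ash, fern, hop, rye, plum

Pre-order visits the node, then its left subtree, then its right subtree.
Visit fig.
At fig: go left to ivy.
  Visit ivy.
  At ivy: go left to lime.
    lime is a leaf — visit lime.
  At ivy: go right to ash.
    Visit ash.
    At ash: go left to fern.
      Visit fern.
      At fern: go left to hop.
        hop is a leaf — visit hop.
      At fern: no right child.
    At ash: go right to rye.
      rye is a leaf — visit rye.
At fig: go right to plum.
  plum is a leaf — visit plum.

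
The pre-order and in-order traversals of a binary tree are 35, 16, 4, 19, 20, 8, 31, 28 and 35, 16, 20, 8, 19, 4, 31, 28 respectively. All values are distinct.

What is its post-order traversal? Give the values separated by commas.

8, 20, 19, 28, 31, 4, 16, 35

The first element of pre-order is the root; it splits in-order into left and right subtrees.
Root 35: left subtree has 0 nodes { }, right has 7 {16, 20, 8, 19, 4, 31, 28}.
  Root 16: left subtree has 0 nodes { }, right has 6 {20, 8, 19, 4, 31, 28}.
    Root 4: left subtree has 3 nodes {20, 8, 19}, right has 2 {31, 28}.
      Root 19: left subtree has 2 nodes {20, 8}, right has 0 { }.
        Root 20: left subtree has 0 nodes { }, right has 1 {8}.
      Root 31: left subtree has 0 nodes { }, right has 1 {28}.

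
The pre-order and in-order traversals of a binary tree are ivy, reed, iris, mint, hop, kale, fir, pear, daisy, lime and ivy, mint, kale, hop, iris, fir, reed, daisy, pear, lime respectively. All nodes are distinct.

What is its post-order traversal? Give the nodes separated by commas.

kale, hop, mint, fir, iris, daisy, lime, pear, reed, ivy

The first element of pre-order is the root; it splits in-order into left and right subtrees.
Root ivy: left subtree has 0 nodes { }, right has 9 {mint, kale, hop, iris, fir, reed, daisy, pear, lime}.
  Root reed: left subtree has 5 nodes {mint, kale, hop, iris, fir}, right has 3 {daisy, pear, lime}.
    Root iris: left subtree has 3 nodes {mint, kale, hop}, right has 1 {fir}.
      Root mint: left subtree has 0 nodes { }, right has 2 {kale, hop}.
        Root hop: left subtree has 1 node {kale}, right has 0 { }.
    Root pear: left subtree has 1 node {daisy}, right has 1 {lime}.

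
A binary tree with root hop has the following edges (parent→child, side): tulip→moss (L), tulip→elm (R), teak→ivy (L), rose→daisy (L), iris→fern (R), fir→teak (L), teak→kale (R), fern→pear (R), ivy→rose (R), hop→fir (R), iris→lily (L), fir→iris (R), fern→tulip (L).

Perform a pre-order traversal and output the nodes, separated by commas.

Pre-order visits the node, then its left subtree, then its right subtree.
Visit hop.
At hop: no left child.
At hop: go right to fir.
  Visit fir.
  At fir: go left to teak.
    Visit teak.
    At teak: go left to ivy.
      Visit ivy.
      At ivy: no left child.
      At ivy: go right to rose.
        Visit rose.
        At rose: go left to daisy.
          daisy is a leaf — visit daisy.
        At rose: no right child.
    At teak: go right to kale.
      kale is a leaf — visit kale.
  At fir: go right to iris.
    Visit iris.
    At iris: go left to lily.
      lily is a leaf — visit lily.
    At iris: go right to fern.
      Visit fern.
      At fern: go left to tulip.
        Visit tulip.
        At tulip: go left to moss.
          moss is a leaf — visit moss.
        At tulip: go right to elm.
          elm is a leaf — visit elm.
      At fern: go right to pear.
        pear is a leaf — visit pear.

hop, fir, teak, ivy, rose, daisy, kale, iris, lily, fern, tulip, moss, elm, pear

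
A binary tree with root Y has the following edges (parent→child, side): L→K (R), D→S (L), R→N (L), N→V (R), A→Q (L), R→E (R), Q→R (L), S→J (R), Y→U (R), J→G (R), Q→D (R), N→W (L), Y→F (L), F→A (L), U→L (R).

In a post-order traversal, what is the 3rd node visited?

N

Post-order visits the left subtree, then the right subtree, then the node.
At Y: go left to F.
  At F: go left to A.
    At A: go left to Q.
      At Q: go left to R.
        At R: go left to N.
          At N: go left to W.
            W is a leaf — visit W.
          At N: go right to V.
            V is a leaf — visit V.
          Visit N.
        At R: go right to E.
          E is a leaf — visit E.
        Visit R.
      At Q: go right to D.
        At D: go left to S.
          At S: no left child.
          At S: go right to J.
            At J: no left child.
            At J: go right to G.
              G is a leaf — visit G.
            Visit J.
          Visit S.
        At D: no right child.
        Visit D.
      Visit Q.
    At A: no right child.
    Visit A.
  At F: no right child.
  Visit F.
At Y: go right to U.
  At U: no left child.
  At U: go right to L.
    At L: no left child.
    At L: go right to K.
      K is a leaf — visit K.
    Visit L.
  Visit U.
Visit Y.
Full post-order sequence: W, V, N, E, R, G, J, S, D, Q, A, F, K, L, U, Y.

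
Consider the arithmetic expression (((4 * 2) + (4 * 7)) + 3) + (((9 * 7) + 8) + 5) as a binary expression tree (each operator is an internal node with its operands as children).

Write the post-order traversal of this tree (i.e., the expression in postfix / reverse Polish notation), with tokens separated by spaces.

4 2 * 4 7 * + 3 + 9 7 * 8 + 5 + +

Post-order on an expression tree gives postfix notation: for each operator, emit left operand, right operand, then the operator.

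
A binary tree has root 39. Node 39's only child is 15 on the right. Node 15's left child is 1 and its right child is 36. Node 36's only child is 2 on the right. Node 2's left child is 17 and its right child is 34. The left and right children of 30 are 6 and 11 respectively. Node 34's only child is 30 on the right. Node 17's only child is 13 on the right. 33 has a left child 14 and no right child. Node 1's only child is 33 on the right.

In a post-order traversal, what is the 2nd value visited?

33

Post-order visits the left subtree, then the right subtree, then the node.
At 39: no left child.
At 39: go right to 15.
  At 15: go left to 1.
    At 1: no left child.
    At 1: go right to 33.
      At 33: go left to 14.
        14 is a leaf — visit 14.
      At 33: no right child.
      Visit 33.
    Visit 1.
  At 15: go right to 36.
    At 36: no left child.
    At 36: go right to 2.
      At 2: go left to 17.
        At 17: no left child.
        At 17: go right to 13.
          13 is a leaf — visit 13.
        Visit 17.
      At 2: go right to 34.
        At 34: no left child.
        At 34: go right to 30.
          At 30: go left to 6.
            6 is a leaf — visit 6.
          At 30: go right to 11.
            11 is a leaf — visit 11.
          Visit 30.
        Visit 34.
      Visit 2.
    Visit 36.
  Visit 15.
Visit 39.
Full post-order sequence: 14, 33, 1, 13, 17, 6, 11, 30, 34, 2, 36, 15, 39.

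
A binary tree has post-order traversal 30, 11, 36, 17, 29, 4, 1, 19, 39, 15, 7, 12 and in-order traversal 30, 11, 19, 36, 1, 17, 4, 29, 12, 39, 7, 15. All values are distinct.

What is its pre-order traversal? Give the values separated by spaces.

12 19 11 30 1 36 4 17 29 7 39 15

The last element of post-order is the root; it splits in-order into left and right subtrees.
Root 12: left subtree has 8 nodes {30, 11, 19, 36, 1, 17, 4, 29}, right has 3 {39, 7, 15}.
  Root 19: left subtree has 2 nodes {30, 11}, right has 5 {36, 1, 17, 4, 29}.
    Root 11: left subtree has 1 node {30}, right has 0 { }.
    Root 1: left subtree has 1 node {36}, right has 3 {17, 4, 29}.
      Root 4: left subtree has 1 node {17}, right has 1 {29}.
  Root 7: left subtree has 1 node {39}, right has 1 {15}.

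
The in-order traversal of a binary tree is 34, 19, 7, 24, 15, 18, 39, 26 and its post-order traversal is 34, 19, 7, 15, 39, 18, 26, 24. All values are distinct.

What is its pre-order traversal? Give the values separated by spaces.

24 7 19 34 26 18 15 39

The last element of post-order is the root; it splits in-order into left and right subtrees.
Root 24: left subtree has 3 nodes {34, 19, 7}, right has 4 {15, 18, 39, 26}.
  Root 7: left subtree has 2 nodes {34, 19}, right has 0 { }.
    Root 19: left subtree has 1 node {34}, right has 0 { }.
  Root 26: left subtree has 3 nodes {15, 18, 39}, right has 0 { }.
    Root 18: left subtree has 1 node {15}, right has 1 {39}.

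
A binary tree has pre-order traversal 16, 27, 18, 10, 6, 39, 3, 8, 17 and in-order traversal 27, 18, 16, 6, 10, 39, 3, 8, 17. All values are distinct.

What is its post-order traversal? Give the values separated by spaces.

18 27 6 17 8 3 39 10 16

The first element of pre-order is the root; it splits in-order into left and right subtrees.
Root 16: left subtree has 2 nodes {27, 18}, right has 6 {6, 10, 39, 3, 8, 17}.
  Root 27: left subtree has 0 nodes { }, right has 1 {18}.
  Root 10: left subtree has 1 node {6}, right has 4 {39, 3, 8, 17}.
    Root 39: left subtree has 0 nodes { }, right has 3 {3, 8, 17}.
      Root 3: left subtree has 0 nodes { }, right has 2 {8, 17}.
        Root 8: left subtree has 0 nodes { }, right has 1 {17}.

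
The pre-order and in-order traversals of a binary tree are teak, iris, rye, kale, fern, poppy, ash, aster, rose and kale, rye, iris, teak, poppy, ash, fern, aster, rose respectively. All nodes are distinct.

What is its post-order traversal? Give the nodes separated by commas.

The first element of pre-order is the root; it splits in-order into left and right subtrees.
Root teak: left subtree has 3 nodes {kale, rye, iris}, right has 5 {poppy, ash, fern, aster, rose}.
  Root iris: left subtree has 2 nodes {kale, rye}, right has 0 { }.
    Root rye: left subtree has 1 node {kale}, right has 0 { }.
  Root fern: left subtree has 2 nodes {poppy, ash}, right has 2 {aster, rose}.
    Root poppy: left subtree has 0 nodes { }, right has 1 {ash}.
    Root aster: left subtree has 0 nodes { }, right has 1 {rose}.

kale, rye, iris, ash, poppy, rose, aster, fern, teak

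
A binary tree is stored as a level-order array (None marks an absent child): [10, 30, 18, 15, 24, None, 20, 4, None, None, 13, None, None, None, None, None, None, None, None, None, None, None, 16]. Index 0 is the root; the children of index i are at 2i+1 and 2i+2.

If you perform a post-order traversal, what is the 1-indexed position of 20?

7

Post-order visits the left subtree, then the right subtree, then the node.
At 10: go left to 30.
  At 30: go left to 15.
    At 15: go left to 4.
      4 is a leaf — visit 4.
    At 15: no right child.
    Visit 15.
  At 30: go right to 24.
    At 24: no left child.
    At 24: go right to 13.
      At 13: no left child.
      At 13: go right to 16.
        16 is a leaf — visit 16.
      Visit 13.
    Visit 24.
  Visit 30.
At 10: go right to 18.
  At 18: no left child.
  At 18: go right to 20.
    20 is a leaf — visit 20.
  Visit 18.
Visit 10.
Full post-order sequence: 4, 15, 16, 13, 24, 30, 20, 18, 10.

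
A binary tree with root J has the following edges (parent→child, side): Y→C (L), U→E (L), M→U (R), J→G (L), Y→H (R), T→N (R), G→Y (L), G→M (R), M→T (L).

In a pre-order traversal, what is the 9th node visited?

U

Pre-order visits the node, then its left subtree, then its right subtree.
Visit J.
At J: go left to G.
  Visit G.
  At G: go left to Y.
    Visit Y.
    At Y: go left to C.
      C is a leaf — visit C.
    At Y: go right to H.
      H is a leaf — visit H.
  At G: go right to M.
    Visit M.
    At M: go left to T.
      Visit T.
      At T: no left child.
      At T: go right to N.
        N is a leaf — visit N.
    At M: go right to U.
      Visit U.
      At U: go left to E.
        E is a leaf — visit E.
      At U: no right child.
At J: no right child.
Full pre-order sequence: J, G, Y, C, H, M, T, N, U, E.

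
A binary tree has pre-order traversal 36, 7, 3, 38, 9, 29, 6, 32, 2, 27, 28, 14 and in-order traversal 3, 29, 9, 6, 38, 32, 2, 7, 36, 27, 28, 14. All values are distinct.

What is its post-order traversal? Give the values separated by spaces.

The first element of pre-order is the root; it splits in-order into left and right subtrees.
Root 36: left subtree has 8 nodes {3, 29, 9, 6, 38, 32, 2, 7}, right has 3 {27, 28, 14}.
  Root 7: left subtree has 7 nodes {3, 29, 9, 6, 38, 32, 2}, right has 0 { }.
    Root 3: left subtree has 0 nodes { }, right has 6 {29, 9, 6, 38, 32, 2}.
      Root 38: left subtree has 3 nodes {29, 9, 6}, right has 2 {32, 2}.
        Root 9: left subtree has 1 node {29}, right has 1 {6}.
        Root 32: left subtree has 0 nodes { }, right has 1 {2}.
  Root 27: left subtree has 0 nodes { }, right has 2 {28, 14}.
    Root 28: left subtree has 0 nodes { }, right has 1 {14}.

29 6 9 2 32 38 3 7 14 28 27 36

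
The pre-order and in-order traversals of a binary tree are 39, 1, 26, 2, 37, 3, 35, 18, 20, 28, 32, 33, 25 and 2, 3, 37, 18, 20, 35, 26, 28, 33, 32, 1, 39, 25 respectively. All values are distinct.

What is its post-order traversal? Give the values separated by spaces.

The first element of pre-order is the root; it splits in-order into left and right subtrees.
Root 39: left subtree has 11 nodes {2, 3, 37, 18, 20, 35, 26, 28, 33, 32, 1}, right has 1 {25}.
  Root 1: left subtree has 10 nodes {2, 3, 37, 18, 20, 35, 26, 28, 33, 32}, right has 0 { }.
    Root 26: left subtree has 6 nodes {2, 3, 37, 18, 20, 35}, right has 3 {28, 33, 32}.
      Root 2: left subtree has 0 nodes { }, right has 5 {3, 37, 18, 20, 35}.
        Root 37: left subtree has 1 node {3}, right has 3 {18, 20, 35}.
          Root 35: left subtree has 2 nodes {18, 20}, right has 0 { }.
            Root 18: left subtree has 0 nodes { }, right has 1 {20}.
      Root 28: left subtree has 0 nodes { }, right has 2 {33, 32}.
        Root 32: left subtree has 1 node {33}, right has 0 { }.

3 20 18 35 37 2 33 32 28 26 1 25 39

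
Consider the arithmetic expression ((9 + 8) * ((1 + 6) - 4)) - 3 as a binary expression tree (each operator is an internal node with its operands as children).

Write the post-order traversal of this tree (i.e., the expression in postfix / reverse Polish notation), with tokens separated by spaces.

Post-order on an expression tree gives postfix notation: for each operator, emit left operand, right operand, then the operator.

9 8 + 1 6 + 4 - * 3 -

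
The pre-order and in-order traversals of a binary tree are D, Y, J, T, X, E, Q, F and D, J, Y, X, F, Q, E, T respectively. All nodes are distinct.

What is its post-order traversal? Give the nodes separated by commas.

J, F, Q, E, X, T, Y, D

The first element of pre-order is the root; it splits in-order into left and right subtrees.
Root D: left subtree has 0 nodes { }, right has 7 {J, Y, X, F, Q, E, T}.
  Root Y: left subtree has 1 node {J}, right has 5 {X, F, Q, E, T}.
    Root T: left subtree has 4 nodes {X, F, Q, E}, right has 0 { }.
      Root X: left subtree has 0 nodes { }, right has 3 {F, Q, E}.
        Root E: left subtree has 2 nodes {F, Q}, right has 0 { }.
          Root Q: left subtree has 1 node {F}, right has 0 { }.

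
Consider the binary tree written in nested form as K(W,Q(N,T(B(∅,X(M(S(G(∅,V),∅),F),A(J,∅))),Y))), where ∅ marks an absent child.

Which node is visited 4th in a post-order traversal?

Post-order visits the left subtree, then the right subtree, then the node.
At K: go left to W.
  W is a leaf — visit W.
At K: go right to Q.
  At Q: go left to N.
    N is a leaf — visit N.
  At Q: go right to T.
    At T: go left to B.
      At B: no left child.
      At B: go right to X.
        At X: go left to M.
          At M: go left to S.
            At S: go left to G.
              At G: no left child.
              At G: go right to V.
                V is a leaf — visit V.
              Visit G.
            At S: no right child.
            Visit S.
          At M: go right to F.
            F is a leaf — visit F.
          Visit M.
        At X: go right to A.
          At A: go left to J.
            J is a leaf — visit J.
          At A: no right child.
          Visit A.
        Visit X.
      Visit B.
    At T: go right to Y.
      Y is a leaf — visit Y.
    Visit T.
  Visit Q.
Visit K.
Full post-order sequence: W, N, V, G, S, F, M, J, A, X, B, Y, T, Q, K.

G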